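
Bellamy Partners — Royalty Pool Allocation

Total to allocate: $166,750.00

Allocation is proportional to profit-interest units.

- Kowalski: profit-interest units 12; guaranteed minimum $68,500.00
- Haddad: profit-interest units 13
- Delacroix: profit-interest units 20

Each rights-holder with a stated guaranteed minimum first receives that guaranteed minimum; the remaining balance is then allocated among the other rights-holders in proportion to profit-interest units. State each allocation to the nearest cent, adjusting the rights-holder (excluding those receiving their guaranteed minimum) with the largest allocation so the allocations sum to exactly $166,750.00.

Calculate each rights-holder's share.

Fund the minimums — Kowalski $68,500.00. Remaining pool $98,250.00.
Remaining pool split over remaining profit-interest units 33: Haddad 38,704.5455 → $38,704.55; Delacroix 59,545.4545 → $59,545.45.

Kowalski: $68,500.00 · Haddad: $38,704.55 · Delacroix: $59,545.45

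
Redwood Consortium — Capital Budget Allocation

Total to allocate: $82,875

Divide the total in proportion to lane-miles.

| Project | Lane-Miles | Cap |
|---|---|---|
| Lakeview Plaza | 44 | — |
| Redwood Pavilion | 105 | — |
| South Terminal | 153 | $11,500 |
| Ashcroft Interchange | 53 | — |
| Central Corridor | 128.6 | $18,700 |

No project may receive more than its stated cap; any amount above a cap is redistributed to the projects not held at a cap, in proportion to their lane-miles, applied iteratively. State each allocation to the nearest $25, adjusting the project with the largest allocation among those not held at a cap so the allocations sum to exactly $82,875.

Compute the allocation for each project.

Lakeview Plaza: $11,475 · Redwood Pavilion: $27,375 · South Terminal: $11,500 · Ashcroft Interchange: $13,825 · Central Corridor: $18,700

Total lane-miles = 483.6.
Pro-rata shares before constraints: Lakeview Plaza 7,540.32; Redwood Pavilion 17,993.95; South Terminal 26,219.76; Ashcroft Interchange 9,082.66; Central Corridor 22,038.31.
Held at cap: South Terminal ($11,500), Central Corridor ($18,700); balance $52,675 reallocated over remaining lane-miles 202.
Shares after redistribution: Lakeview Plaza 11,473.76 → $11,475; Redwood Pavilion 27,380.57 → $27,375; Ashcroft Interchange 13,820.67 → $13,825.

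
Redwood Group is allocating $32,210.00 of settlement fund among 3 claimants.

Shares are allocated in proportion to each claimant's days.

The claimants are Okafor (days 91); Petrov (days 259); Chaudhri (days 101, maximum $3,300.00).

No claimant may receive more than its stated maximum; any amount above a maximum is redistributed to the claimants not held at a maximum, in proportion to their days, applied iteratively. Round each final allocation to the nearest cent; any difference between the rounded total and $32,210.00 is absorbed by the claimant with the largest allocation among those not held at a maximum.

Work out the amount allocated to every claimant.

Okafor: $7,516.60; Petrov: $21,393.40; Chaudhri: $3,300.00

Total days = 451.
Proportional shares (ignoring caps): Okafor 6,499.1353; Petrov 18,497.5388; Chaudhri 7,213.3259.
Held at cap: Chaudhri ($3,300.00); residual $28,910.00 reallocated over remaining days 350.
Remaining shares: Okafor 7,516.6000 → $7,516.60; Petrov 21,393.4000 → $21,393.40.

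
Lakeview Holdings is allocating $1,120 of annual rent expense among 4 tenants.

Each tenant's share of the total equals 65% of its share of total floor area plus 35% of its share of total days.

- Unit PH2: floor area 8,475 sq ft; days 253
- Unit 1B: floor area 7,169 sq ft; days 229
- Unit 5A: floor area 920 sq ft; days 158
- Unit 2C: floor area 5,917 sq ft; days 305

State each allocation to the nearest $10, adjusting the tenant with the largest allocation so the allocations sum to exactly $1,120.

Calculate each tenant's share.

Unit PH2: $370; Unit 1B: $330; Unit 5A: $100; Unit 2C: $320

Floor area total 22,481; days total 945.
Blended shares (65% floor area + 35% days): Unit PH2 0.3387; Unit 1B 0.2921; Unit 5A 0.0851; Unit 2C 0.2840.
Pro-rata amounts: Unit PH2 379.39; Unit 1B 327.15; Unit 5A 95.33; Unit 2C 318.13.
At nearest $10: Unit PH2 $380; Unit 1B $330; Unit 5A $100; Unit 2C $320. Sum = $1,130.
Difference $1,120 − $1,130 = −$10 applied to largest allocation (Unit PH2): Unit PH2 becomes $370.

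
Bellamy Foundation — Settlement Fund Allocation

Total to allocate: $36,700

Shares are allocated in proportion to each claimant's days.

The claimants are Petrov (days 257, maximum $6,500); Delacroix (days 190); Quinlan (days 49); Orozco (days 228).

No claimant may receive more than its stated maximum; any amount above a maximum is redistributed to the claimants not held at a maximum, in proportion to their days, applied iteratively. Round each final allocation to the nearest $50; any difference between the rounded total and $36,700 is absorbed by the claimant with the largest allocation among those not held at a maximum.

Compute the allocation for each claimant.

Sum of days: 724.
Proportional shares (ignoring caps): Petrov 13,027.49; Delacroix 9,631.22; Quinlan 2,483.84; Orozco 11,557.46.
Held at cap: Petrov ($6,500); residual $30,200 reallocated over remaining days 467.
Remaining shares: Delacroix 12,286.94 → $12,300; Quinlan 3,168.74 → $3,150; Orozco 14,744.33 → $14,750.

Petrov: $6,500 · Delacroix: $12,300 · Quinlan: $3,150 · Orozco: $14,750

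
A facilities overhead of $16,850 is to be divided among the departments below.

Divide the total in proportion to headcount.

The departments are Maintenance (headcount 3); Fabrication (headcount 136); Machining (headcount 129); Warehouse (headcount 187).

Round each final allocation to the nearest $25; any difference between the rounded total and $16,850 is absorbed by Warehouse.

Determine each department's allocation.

Total headcount = 455.
Raw shares: Maintenance 3/455 × $16,850 = 111.10; Fabrication 136/455 × $16,850 = 5,036.48; Machining 129/455 × $16,850 = 4,777.25; Warehouse 187/455 × $16,850 = 6,925.16.
At nearest $25: Maintenance $100; Fabrication $5,025; Machining $4,775; Warehouse $6,925. Sum = $16,825.
Difference $16,850 − $16,825 = +$25 applied to Warehouse: Warehouse becomes $6,950.

Maintenance: $100; Fabrication: $5,025; Machining: $4,775; Warehouse: $6,950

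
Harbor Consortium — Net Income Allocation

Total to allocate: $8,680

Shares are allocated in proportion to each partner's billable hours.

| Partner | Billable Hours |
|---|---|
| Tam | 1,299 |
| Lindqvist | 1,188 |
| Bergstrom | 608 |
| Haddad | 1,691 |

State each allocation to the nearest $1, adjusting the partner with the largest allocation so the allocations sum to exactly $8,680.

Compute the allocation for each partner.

Tam: $2,356 · Lindqvist: $2,155 · Bergstrom: $1,103 · Haddad: $3,066

Billable hours total: 4,786.
Pro-rata amounts: Tam 1,299/4,786 × $8,680 = 2,355.90; Lindqvist 1,188/4,786 × $8,680 = 2,154.58; Bergstrom 608/4,786 × $8,680 = 1,102.68; Haddad 1,691/4,786 × $8,680 = 3,066.84.
After rounding ($1): Tam $2,356; Lindqvist $2,155; Bergstrom $1,103; Haddad $3,067. Sum = $8,681.
Difference $8,680 − $8,681 = −$1 applied to largest allocation (Haddad): Haddad becomes $3,066.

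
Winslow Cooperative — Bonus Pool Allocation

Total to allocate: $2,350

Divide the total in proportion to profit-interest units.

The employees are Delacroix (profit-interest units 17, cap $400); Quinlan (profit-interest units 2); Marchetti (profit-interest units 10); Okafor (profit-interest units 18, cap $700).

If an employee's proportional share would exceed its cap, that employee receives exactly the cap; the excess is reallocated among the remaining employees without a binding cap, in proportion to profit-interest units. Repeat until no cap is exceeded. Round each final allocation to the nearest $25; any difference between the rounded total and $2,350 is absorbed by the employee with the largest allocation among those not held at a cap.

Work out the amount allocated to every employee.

Profit-interest units total: 47.
Pro-rata shares before constraints: Delacroix 850.00; Quinlan 100.00; Marchetti 500.00; Okafor 900.00.
Capped: Delacroix ($400), Okafor ($700); residual $1,250 reallocated over remaining profit-interest units 12.
Redistributed shares: Quinlan 208.33 → $200; Marchetti 1,041.67 → $1,050.

Delacroix: $400 | Quinlan: $200 | Marchetti: $1,050 | Okafor: $700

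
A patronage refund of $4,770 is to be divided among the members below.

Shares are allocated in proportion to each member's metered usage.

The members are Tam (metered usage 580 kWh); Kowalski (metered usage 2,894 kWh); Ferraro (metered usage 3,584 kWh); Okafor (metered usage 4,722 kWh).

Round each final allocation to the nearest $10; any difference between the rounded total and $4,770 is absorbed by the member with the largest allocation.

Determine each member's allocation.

Metered usage total: 11,780.
Raw shares: Tam 580/11,780 × $4,770 = 234.86; Kowalski 2,894/11,780 × $4,770 = 1,171.85; Ferraro 3,584/11,780 × $4,770 = 1,451.25; Okafor 4,722/11,780 × $4,770 = 1,912.05.
After rounding ($10): Tam $230; Kowalski $1,170; Ferraro $1,450; Okafor $1,910. Sum = $4,760.
Difference $4,770 − $4,760 = +$10 applied to largest allocation (Okafor): Okafor becomes $1,920.

Tam: $230 | Kowalski: $1,170 | Ferraro: $1,450 | Okafor: $1,920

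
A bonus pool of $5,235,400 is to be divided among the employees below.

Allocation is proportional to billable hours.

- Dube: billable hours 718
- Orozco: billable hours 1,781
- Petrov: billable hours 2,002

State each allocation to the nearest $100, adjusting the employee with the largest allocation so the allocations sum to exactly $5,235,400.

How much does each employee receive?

Billable hours total: 4,501.
Unrounded shares: Dube 718/4,501 × $5,235,400 = 835,151.57; Orozco 1,781/4,501 × $5,235,400 = 2,071,594.62; Petrov 2,002/4,501 × $5,235,400 = 2,328,653.81.
After rounding ($100): Dube $835,200; Orozco $2,071,600; Petrov $2,328,700. Sum = $5,235,500.
Difference $5,235,400 − $5,235,500 = −$100 applied to largest allocation (Petrov): Petrov becomes $2,328,600.

Dube: $835,200 · Orozco: $2,071,600 · Petrov: $2,328,600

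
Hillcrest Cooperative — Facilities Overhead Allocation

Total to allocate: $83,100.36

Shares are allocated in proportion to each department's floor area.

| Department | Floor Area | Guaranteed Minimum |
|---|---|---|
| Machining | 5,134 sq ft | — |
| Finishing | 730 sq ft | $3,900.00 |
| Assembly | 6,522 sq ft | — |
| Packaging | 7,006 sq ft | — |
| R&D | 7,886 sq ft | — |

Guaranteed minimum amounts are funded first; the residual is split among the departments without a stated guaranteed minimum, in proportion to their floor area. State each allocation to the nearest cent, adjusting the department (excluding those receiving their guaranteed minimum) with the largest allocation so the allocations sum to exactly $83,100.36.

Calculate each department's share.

Minimums first: Finishing $3,900.00. Residual $79,200.36.
Residual split over remaining floor area 26,548: Machining 15,316.2064 → $15,316.21; Assembly 19,457.0117 → $19,457.01; Packaging 20,900.9237 → $20,900.92; R&D 23,526.2181 → $23,526.22.

Machining: $15,316.21; Finishing: $3,900.00; Assembly: $19,457.01; Packaging: $20,900.92; R&D: $23,526.22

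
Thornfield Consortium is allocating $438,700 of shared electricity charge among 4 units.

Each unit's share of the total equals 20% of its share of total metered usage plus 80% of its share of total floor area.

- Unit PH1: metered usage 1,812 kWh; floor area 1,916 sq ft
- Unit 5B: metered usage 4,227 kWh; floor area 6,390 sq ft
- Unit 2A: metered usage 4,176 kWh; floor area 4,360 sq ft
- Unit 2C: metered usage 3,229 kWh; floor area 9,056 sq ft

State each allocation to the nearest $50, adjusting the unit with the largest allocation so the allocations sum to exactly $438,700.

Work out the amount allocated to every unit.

Unit PH1: $42,800 | Unit 5B: $130,850 | Unit 2A: $97,700 | Unit 2C: $167,350

Metered usage total 13,444; floor area total 21,722.
Blended shares (20% metered usage + 80% floor area): Unit PH1 0.0975; Unit 5B 0.2982; Unit 2A 0.2227; Unit 2C 0.3816.
Unrounded shares: Unit PH1 42,782.32; Unit 5B 130,829.34; Unit 2A 97,698.01; Unit 2C 167,390.33.
After rounding ($50): Unit PH1 $42,800; Unit 5B $130,850; Unit 2A $97,700; Unit 2C $167,400. Sum = $438,750.
Difference $438,700 − $438,750 = −$50 applied to largest allocation (Unit 2C): Unit 2C becomes $167,350.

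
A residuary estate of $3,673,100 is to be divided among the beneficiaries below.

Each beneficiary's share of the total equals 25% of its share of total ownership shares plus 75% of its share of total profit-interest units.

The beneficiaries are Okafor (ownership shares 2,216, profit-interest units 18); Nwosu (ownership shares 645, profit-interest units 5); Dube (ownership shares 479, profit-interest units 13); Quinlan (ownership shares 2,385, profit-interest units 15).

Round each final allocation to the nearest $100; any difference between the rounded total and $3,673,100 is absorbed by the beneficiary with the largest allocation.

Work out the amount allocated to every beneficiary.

Ownership shares total 5,725; profit-interest units total 51.
Composite weights (25% ownership shares + 75% profit-interest units): Okafor 0.3615; Nwosu 0.1017; Dube 0.2121; Quinlan 0.3247.
Unrounded shares: Okafor 1,327,731.77; Nwosu 373,537.19; Dube 779,040.64; Quinlan 1,192,790.40.
After rounding ($100): Okafor $1,327,700; Nwosu $373,500; Dube $779,000; Quinlan $1,192,800. Sum = $3,673,000.
Difference $3,673,100 − $3,673,000 = +$100 applied to largest allocation (Okafor): Okafor becomes $1,327,800.

Okafor: $1,327,800 · Nwosu: $373,500 · Dube: $779,000 · Quinlan: $1,192,800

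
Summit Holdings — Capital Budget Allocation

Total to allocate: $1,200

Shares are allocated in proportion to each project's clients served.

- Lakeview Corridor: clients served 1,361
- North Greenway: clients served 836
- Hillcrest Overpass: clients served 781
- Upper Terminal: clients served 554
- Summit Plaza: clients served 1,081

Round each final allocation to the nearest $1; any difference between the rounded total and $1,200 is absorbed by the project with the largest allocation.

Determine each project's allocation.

Clients served total: 4,613.
Unrounded shares: Lakeview Corridor 1,361/4,613 × $1,200 = 354.04; North Greenway 836/4,613 × $1,200 = 217.47; Hillcrest Overpass 781/4,613 × $1,200 = 203.16; Upper Terminal 554/4,613 × $1,200 = 144.11; Summit Plaza 1,081/4,613 × $1,200 = 281.21.
Rounded to nearest $1: Lakeview Corridor $354; North Greenway $217; Hillcrest Overpass $203; Upper Terminal $144; Summit Plaza $281. Sum = $1,199.
Difference $1,200 − $1,199 = +$1 applied to largest allocation (Lakeview Corridor): Lakeview Corridor becomes $355.

Lakeview Corridor: $355; North Greenway: $217; Hillcrest Overpass: $203; Upper Terminal: $144; Summit Plaza: $281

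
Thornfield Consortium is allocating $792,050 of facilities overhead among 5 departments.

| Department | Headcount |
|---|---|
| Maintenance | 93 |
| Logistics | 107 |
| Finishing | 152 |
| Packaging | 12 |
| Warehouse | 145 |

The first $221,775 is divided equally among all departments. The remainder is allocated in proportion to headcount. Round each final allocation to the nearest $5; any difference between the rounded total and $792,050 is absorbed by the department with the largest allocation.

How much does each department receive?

Maintenance: $148,550; Logistics: $164,235; Finishing: $214,655; Packaging: $57,800; Warehouse: $206,810

Equal tier: $221,775 ÷ 5 = $44,355 apiece.
Remainder $570,275 by headcount (total 509): Maintenance 104,195.63 → $104,195; Logistics 119,880.99 → $119,880; Finishing 170,298.23 → $170,300; Packaging 13,444.60 → $13,445; Warehouse 162,455.55 → $162,455.
Totals: Maintenance $44,355 + $104,195 = $148,550; Logistics $44,355 + $119,880 = $164,235; Finishing $44,355 + $170,300 = $214,655; Packaging $44,355 + $13,445 = $57,800; Warehouse $44,355 + $162,455 = $206,810.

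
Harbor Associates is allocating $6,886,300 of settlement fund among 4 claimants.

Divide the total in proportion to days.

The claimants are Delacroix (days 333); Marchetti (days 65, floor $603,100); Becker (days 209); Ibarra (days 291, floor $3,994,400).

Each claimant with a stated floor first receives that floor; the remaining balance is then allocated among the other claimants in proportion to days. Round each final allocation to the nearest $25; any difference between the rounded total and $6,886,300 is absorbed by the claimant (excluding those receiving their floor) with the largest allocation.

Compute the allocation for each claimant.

Delacroix: $1,406,225 · Marchetti: $603,100 · Becker: $882,575 · Ibarra: $3,994,400

Minimums first: Marchetti $603,100; Ibarra $3,994,400. Remaining pool $2,288,800.
Remaining pool split over remaining days 542: Delacroix 1,406,218.45 → $1,406,225; Becker 882,581.55 → $882,575.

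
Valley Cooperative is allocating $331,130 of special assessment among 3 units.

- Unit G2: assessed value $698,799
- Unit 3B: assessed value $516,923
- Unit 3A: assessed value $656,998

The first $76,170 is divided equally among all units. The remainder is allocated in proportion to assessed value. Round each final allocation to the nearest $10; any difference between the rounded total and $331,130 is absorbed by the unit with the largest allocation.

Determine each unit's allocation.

Unit G2: $120,520 | Unit 3B: $95,770 | Unit 3A: $114,840

First tranche $76,170 split equally: $25,390 each.
Remainder $254,960 by assessed value (total 1,872,720): Unit G2 95,137.44 → $95,140; Unit 3B 70,376.08 → $70,380; Unit 3A 89,446.48 → $89,450.
Rounding difference −$10 on remainder applied to Unit G2.
Totals: Unit G2 $25,390 + $95,130 = $120,520; Unit 3B $25,390 + $70,380 = $95,770; Unit 3A $25,390 + $89,450 = $114,840.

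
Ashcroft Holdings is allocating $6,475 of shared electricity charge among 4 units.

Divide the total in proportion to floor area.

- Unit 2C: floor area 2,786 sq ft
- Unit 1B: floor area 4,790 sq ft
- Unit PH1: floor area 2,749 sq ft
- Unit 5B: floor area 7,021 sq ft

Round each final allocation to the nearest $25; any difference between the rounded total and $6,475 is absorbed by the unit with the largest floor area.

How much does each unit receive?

Combined floor area = 17,346.
Unrounded shares: Unit 2C 2,786/17,346 × $6,475 = 1,039.97; Unit 1B 4,790/17,346 × $6,475 = 1,788.03; Unit PH1 2,749/17,346 × $6,475 = 1,026.16; Unit 5B 7,021/17,346 × $6,475 = 2,620.83.
At nearest $25: Unit 2C $1,050; Unit 1B $1,800; Unit PH1 $1,025; Unit 5B $2,625. Sum = $6,500.
Difference $6,475 − $6,500 = −$25 applied to largest floor area (Unit 5B): Unit 5B becomes $2,600.

Unit 2C: $1,050 | Unit 1B: $1,800 | Unit PH1: $1,025 | Unit 5B: $2,600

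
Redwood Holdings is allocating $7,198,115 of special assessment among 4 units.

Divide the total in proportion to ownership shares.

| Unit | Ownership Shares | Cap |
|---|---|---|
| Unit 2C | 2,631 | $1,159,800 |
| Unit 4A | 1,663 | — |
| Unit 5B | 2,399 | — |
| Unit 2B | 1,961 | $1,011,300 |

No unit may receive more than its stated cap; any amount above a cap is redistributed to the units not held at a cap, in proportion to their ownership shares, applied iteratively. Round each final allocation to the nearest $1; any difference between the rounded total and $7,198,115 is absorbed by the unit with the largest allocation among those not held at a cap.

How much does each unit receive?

Unit 2C: $1,159,800; Unit 4A: $2,058,081; Unit 5B: $2,968,934; Unit 2B: $1,011,300

Combined ownership shares = 8,654.
Unconstrained shares: Unit 2C 2,188,380.01; Unit 4A 1,383,229.17; Unit 5B 1,995,409.97; Unit 2B 1,631,095.85.
Capped: Unit 2C ($1,159,800), Unit 2B ($1,011,300); remaining pool $5,027,015 reallocated over remaining ownership shares 4,062.
Redistributed shares: Unit 4A 2,058,081.23 → $2,058,081; Unit 5B 2,968,933.77 → $2,968,934.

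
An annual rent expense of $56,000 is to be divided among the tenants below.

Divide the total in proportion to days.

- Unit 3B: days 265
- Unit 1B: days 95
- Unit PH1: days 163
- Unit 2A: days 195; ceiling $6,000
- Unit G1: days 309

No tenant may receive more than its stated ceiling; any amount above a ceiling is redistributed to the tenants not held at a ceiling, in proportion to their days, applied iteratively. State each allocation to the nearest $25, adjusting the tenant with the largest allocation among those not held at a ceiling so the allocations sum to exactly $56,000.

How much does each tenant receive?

Days total: 1,027.
Proportional shares (ignoring caps): Unit 3B 14,449.85; Unit 1B 5,180.14; Unit PH1 8,888.02; Unit 2A 10,632.91; Unit G1 16,849.07.
Held at cap: Unit 2A ($6,000); remaining pool $50,000 reallocated over remaining days 832.
Shares after redistribution: Unit 3B 15,925.48 → $15,925; Unit 1B 5,709.13 → $5,700; Unit PH1 9,795.67 → $9,800; Unit G1 18,569.71 → $18,575.

Unit 3B: $15,925; Unit 1B: $5,700; Unit PH1: $9,800; Unit 2A: $6,000; Unit G1: $18,575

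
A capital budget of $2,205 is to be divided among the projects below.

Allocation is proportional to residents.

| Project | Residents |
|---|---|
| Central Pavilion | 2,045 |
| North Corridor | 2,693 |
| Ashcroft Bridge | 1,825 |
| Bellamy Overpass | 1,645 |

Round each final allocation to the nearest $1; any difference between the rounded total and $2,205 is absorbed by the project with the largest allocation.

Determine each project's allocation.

Central Pavilion: $549 | North Corridor: $724 | Ashcroft Bridge: $490 | Bellamy Overpass: $442

Total residents = 8,208.
Unrounded shares: Central Pavilion 2,045/8,208 × $2,205 = 549.37; North Corridor 2,693/8,208 × $2,205 = 723.45; Ashcroft Bridge 1,825/8,208 × $2,205 = 490.27; Bellamy Overpass 1,645/8,208 × $2,205 = 441.91.
After rounding ($1): Central Pavilion $549; North Corridor $723; Ashcroft Bridge $490; Bellamy Overpass $442. Sum = $2,204.
Difference $2,205 − $2,204 = +$1 applied to largest allocation (North Corridor): North Corridor becomes $724.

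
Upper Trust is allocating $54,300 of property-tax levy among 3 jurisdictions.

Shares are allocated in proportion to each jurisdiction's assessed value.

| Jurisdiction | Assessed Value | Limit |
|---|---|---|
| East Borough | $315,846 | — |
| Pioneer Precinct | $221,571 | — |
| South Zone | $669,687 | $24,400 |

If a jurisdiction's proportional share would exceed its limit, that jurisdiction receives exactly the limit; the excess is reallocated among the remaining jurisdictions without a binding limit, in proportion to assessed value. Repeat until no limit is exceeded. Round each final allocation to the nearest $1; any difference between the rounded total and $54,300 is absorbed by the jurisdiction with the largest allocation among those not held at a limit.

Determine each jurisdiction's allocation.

East Borough: $17,573; Pioneer Precinct: $12,327; South Zone: $24,400

Total assessed value = 1,207,104.
Pro-rata shares before constraints: East Borough 14,207.92; Pioneer Precinct 9,967.08; South Zone 30,125.00.
Cap binds for South Zone ($24,400); remaining pool $29,900 reallocated over remaining assessed value 537,417.
Shares after redistribution: East Borough 17,572.57 → $17,573; Pioneer Precinct 12,327.43 → $12,327.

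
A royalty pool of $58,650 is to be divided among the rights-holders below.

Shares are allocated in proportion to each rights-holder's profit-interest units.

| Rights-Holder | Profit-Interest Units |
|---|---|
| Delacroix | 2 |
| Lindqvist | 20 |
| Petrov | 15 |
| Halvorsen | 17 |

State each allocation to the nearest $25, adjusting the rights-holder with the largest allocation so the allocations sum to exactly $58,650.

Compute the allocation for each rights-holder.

Delacroix: $2,175; Lindqvist: $21,700; Petrov: $16,300; Halvorsen: $18,475

Sum of profit-interest units: 54.
Proportional shares: Delacroix 2/54 × $58,650 = 2,172.22; Lindqvist 20/54 × $58,650 = 21,722.22; Petrov 15/54 × $58,650 = 16,291.67; Halvorsen 17/54 × $58,650 = 18,463.89.
Rounded to nearest $25: Delacroix $2,175; Lindqvist $21,725; Petrov $16,300; Halvorsen $18,475. Sum = $58,675.
Difference $58,650 − $58,675 = −$25 applied to largest allocation (Lindqvist): Lindqvist becomes $21,700.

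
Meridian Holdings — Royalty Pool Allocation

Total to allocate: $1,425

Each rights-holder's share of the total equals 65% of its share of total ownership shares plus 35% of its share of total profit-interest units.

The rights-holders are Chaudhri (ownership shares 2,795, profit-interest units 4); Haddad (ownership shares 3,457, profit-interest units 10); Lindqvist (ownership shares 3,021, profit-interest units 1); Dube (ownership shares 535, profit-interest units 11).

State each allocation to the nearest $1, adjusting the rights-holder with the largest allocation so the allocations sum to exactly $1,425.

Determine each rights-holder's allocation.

Chaudhri: $341 · Haddad: $518 · Lindqvist: $304 · Dube: $262

Totals — ownership shares 9,808, profit-interest units 26.
Combined weights (65% ownership shares + 35% profit-interest units): Chaudhri 0.2391; Haddad 0.3637; Lindqvist 0.2137; Dube 0.1835.
Unrounded shares: Chaudhri 340.69; Haddad 518.30; Lindqvist 304.48; Dube 261.53.
After rounding ($1): Chaudhri $341; Haddad $518; Lindqvist $304; Dube $262. Sum = $1,425.
Rounded total matches; no reconciliation needed.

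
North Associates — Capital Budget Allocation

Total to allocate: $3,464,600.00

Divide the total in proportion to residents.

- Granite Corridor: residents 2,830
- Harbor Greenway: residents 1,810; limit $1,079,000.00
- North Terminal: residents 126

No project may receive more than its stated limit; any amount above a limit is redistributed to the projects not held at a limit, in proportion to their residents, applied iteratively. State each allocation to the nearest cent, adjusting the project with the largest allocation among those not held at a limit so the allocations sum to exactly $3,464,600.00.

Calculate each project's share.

Granite Corridor: $2,283,913.40 · Harbor Greenway: $1,079,000.00 · North Terminal: $101,686.60

Combined residents = 4,766.
Proportional shares (ignoring caps): Granite Corridor 2,057,242.5514; Harbor Greenway 1,315,762.9039; North Terminal 91,594.5447.
Cap binds for Harbor Greenway ($1,079,000.00); residual $2,385,600.00 reallocated over remaining residents 2,956.
Redistributed shares: Granite Corridor 2,283,913.3965 → $2,283,913.40; North Terminal 101,686.6035 → $101,686.60.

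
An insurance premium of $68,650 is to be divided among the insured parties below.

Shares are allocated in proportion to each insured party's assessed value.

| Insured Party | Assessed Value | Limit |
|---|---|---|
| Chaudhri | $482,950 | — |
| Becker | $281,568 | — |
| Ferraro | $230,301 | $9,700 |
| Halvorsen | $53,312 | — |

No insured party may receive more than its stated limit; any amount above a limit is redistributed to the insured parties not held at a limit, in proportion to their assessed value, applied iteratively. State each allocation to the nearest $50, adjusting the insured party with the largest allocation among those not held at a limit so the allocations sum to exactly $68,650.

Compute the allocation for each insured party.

Sum of assessed value: 1,048,131.
Proportional shares (ignoring caps): Chaudhri 31,632.04; Becker 18,442.01; Ferraro 15,084.15; Halvorsen 3,491.80.
Cap binds for Ferraro ($9,700); residual $58,950 reallocated over remaining assessed value 817,830.
Shares after redistribution: Chaudhri 34,811.52 → $34,800; Becker 20,295.70 → $20,300; Halvorsen 3,842.78 → $3,850.

Chaudhri: $34,800 · Becker: $20,300 · Ferraro: $9,700 · Halvorsen: $3,850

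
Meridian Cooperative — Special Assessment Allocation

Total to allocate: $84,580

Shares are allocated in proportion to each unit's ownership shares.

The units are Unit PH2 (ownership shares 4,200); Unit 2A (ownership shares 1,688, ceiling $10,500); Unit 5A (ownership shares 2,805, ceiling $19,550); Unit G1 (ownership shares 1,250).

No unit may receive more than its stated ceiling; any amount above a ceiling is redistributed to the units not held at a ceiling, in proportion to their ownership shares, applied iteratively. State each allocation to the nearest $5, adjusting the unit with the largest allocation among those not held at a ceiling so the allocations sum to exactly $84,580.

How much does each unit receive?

Unit PH2: $42,025; Unit 2A: $10,500; Unit 5A: $19,550; Unit G1: $12,505

Combined ownership shares = 9,943.
Proportional shares (ignoring caps): Unit PH2 35,727.25; Unit 2A 14,358.95; Unit 5A 23,860.70; Unit G1 10,633.11.
Capped: Unit 2A ($10,500), Unit 5A ($19,550); remaining pool $54,530 reallocated over remaining ownership shares 5,450.
Remaining shares: Unit PH2 42,023.12 → $42,025; Unit G1 12,506.88 → $12,505.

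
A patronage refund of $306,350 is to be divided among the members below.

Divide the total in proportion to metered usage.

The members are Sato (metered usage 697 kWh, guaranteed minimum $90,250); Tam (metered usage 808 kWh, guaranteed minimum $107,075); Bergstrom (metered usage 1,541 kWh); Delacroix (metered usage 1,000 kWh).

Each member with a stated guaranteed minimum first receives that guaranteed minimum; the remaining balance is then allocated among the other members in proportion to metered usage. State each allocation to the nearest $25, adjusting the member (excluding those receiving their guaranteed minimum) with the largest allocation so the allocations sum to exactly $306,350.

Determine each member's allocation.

Guaranteed amounts: Sato $90,250; Tam $107,075. Remaining pool $109,025.
Remaining pool split over remaining metered usage 2,541: Bergstrom 66,118.66 → $66,125; Delacroix 42,906.34 → $42,900.

Sato: $90,250 | Tam: $107,075 | Bergstrom: $66,125 | Delacroix: $42,900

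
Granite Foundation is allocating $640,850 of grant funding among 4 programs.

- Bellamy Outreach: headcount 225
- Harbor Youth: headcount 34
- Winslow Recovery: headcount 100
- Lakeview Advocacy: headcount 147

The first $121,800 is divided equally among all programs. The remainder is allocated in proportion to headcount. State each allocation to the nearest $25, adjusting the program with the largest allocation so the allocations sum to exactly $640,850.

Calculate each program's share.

First tranche $121,800 split equally: $30,450 each.
Remainder $519,050 by headcount (total 506): Bellamy Outreach 230,802.87 → $230,800; Harbor Youth 34,876.88 → $34,875; Winslow Recovery 102,579.05 → $102,575; Lakeview Advocacy 150,791.21 → $150,800.
Totals: Bellamy Outreach $30,450 + $230,800 = $261,250; Harbor Youth $30,450 + $34,875 = $65,325; Winslow Recovery $30,450 + $102,575 = $133,025; Lakeview Advocacy $30,450 + $150,800 = $181,250.

Bellamy Outreach: $261,250; Harbor Youth: $65,325; Winslow Recovery: $133,025; Lakeview Advocacy: $181,250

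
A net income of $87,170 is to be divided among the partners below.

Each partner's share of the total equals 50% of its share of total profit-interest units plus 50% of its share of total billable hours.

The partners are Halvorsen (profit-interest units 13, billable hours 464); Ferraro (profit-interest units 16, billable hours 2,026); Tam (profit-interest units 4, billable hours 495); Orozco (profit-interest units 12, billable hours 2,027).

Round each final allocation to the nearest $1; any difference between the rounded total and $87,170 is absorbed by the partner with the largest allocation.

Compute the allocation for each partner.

Profit-interest units total 45; billable hours total 5,012.
Blended shares (50% profit-interest units + 50% billable hours): Halvorsen 0.1907; Ferraro 0.3799; Tam 0.0938; Orozco 0.3355.
Unrounded shares: Halvorsen 16,626.23; Ferraro 33,115.25; Tam 8,178.81; Orozco 29,249.72.
At nearest $1: Halvorsen $16,626; Ferraro $33,115; Tam $8,179; Orozco $29,250. Sum = $87,170.
Rounded total matches; no reconciliation needed.

Halvorsen: $16,626; Ferraro: $33,115; Tam: $8,179; Orozco: $29,250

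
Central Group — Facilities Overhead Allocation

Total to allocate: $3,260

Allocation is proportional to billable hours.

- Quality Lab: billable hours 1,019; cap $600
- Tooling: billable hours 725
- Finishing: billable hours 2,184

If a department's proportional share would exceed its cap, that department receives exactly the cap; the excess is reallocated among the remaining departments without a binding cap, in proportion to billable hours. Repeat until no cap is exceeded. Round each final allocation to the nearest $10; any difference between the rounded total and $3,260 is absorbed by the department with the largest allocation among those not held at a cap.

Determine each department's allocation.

Quality Lab: $600 | Tooling: $660 | Finishing: $2,000

Total billable hours = 3,928.
Proportional shares (ignoring caps): Quality Lab 845.71; Tooling 601.71; Finishing 1,812.59.
Cap binds for Quality Lab ($600); balance $2,660 reallocated over remaining billable hours 2,909.
Remaining shares: Tooling 662.94 → $660; Finishing 1,997.06 → $2,000.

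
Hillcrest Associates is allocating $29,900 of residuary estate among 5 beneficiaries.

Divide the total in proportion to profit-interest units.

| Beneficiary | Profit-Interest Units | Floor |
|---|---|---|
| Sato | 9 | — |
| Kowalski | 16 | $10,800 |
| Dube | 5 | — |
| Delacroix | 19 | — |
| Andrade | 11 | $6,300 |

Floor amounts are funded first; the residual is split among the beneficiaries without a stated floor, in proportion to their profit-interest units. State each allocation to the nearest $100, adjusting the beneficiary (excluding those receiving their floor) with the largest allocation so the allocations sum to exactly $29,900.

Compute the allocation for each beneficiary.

Sato: $3,500; Kowalski: $10,800; Dube: $1,900; Delacroix: $7,400; Andrade: $6,300

Guaranteed amounts: Kowalski $10,800; Andrade $6,300. Remaining pool $12,800.
Remaining pool split over remaining profit-interest units 33: Sato 3,490.91 → $3,500; Dube 1,939.39 → $1,900; Delacroix 7,369.70 → $7,400.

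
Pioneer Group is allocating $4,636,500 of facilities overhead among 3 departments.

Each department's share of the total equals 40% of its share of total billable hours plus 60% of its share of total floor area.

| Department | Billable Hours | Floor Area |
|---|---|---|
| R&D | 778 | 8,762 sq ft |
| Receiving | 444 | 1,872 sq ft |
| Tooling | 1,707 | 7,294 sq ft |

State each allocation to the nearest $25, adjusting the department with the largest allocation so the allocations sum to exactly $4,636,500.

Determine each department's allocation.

Totals — billable hours 2,929, floor area 17,928.
Composite weights (40% billable hours + 60% floor area): R&D 0.3995; Receiving 0.1233; Tooling 0.4772.
Proportional shares: R&D 1,852,223.75; Receiving 571,613.83; Tooling 2,212,662.42.
At nearest $25: R&D $1,852,225; Receiving $571,625; Tooling $2,212,650. Sum = $4,636,500.
No rounding difference to absorb.

R&D: $1,852,225 | Receiving: $571,625 | Tooling: $2,212,650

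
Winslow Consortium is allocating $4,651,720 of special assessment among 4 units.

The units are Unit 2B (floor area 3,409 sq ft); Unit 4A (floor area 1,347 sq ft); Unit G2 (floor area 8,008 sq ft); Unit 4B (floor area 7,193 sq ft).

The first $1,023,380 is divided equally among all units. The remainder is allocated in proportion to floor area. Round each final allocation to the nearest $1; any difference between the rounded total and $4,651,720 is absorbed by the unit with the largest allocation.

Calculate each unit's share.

Unit 2B: $875,628 · Unit 4A: $500,740 · Unit G2: $1,711,763 · Unit 4B: $1,563,589

First tranche $1,023,380 split equally: $255,845 each.
Remainder $3,628,340 by floor area (total 19,957): Unit 2B 619,783.09 → $619,783; Unit 4A 244,895.22 → $244,895; Unit G2 1,455,917.56 → $1,455,918; Unit 4B 1,307,744.13 → $1,307,744.
Totals: Unit 2B $255,845 + $619,783 = $875,628; Unit 4A $255,845 + $244,895 = $500,740; Unit G2 $255,845 + $1,455,918 = $1,711,763; Unit 4B $255,845 + $1,307,744 = $1,563,589.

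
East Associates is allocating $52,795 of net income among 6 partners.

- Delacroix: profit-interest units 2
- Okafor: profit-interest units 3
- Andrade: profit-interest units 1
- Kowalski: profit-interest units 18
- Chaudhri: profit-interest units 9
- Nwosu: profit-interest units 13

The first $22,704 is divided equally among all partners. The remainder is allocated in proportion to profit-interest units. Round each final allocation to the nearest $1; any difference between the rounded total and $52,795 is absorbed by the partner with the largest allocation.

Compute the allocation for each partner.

$22,704 shared equally gives $3,784 per partner.
Remainder $30,091 by profit-interest units (total 46): Delacroix 1,308.30 → $1,308; Okafor 1,962.46 → $1,962; Andrade 654.15 → $654; Kowalski 11,774.74 → $11,775; Chaudhri 5,887.37 → $5,887; Nwosu 8,503.98 → $8,504.
Rounding difference +$1 on remainder applied to Kowalski.
Totals: Delacroix $3,784 + $1,308 = $5,092; Okafor $3,784 + $1,962 = $5,746; Andrade $3,784 + $654 = $4,438; Kowalski $3,784 + $11,776 = $15,560; Chaudhri $3,784 + $5,887 = $9,671; Nwosu $3,784 + $8,504 = $12,288.

Delacroix: $5,092 · Okafor: $5,746 · Andrade: $4,438 · Kowalski: $15,560 · Chaudhri: $9,671 · Nwosu: $12,288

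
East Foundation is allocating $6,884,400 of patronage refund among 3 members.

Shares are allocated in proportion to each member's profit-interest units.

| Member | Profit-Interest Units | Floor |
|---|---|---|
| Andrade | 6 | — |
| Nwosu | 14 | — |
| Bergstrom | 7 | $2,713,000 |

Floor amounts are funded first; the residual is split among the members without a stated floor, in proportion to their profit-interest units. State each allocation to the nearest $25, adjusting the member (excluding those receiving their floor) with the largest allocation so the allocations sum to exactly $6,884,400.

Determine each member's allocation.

Fund the minimums — Bergstrom $2,713,000. Balance $4,171,400.
Balance split over remaining profit-interest units 20: Andrade 1,251,420.00 → $1,251,425; Nwosu 2,919,980.00 → $2,919,975.

Andrade: $1,251,425 | Nwosu: $2,919,975 | Bergstrom: $2,713,000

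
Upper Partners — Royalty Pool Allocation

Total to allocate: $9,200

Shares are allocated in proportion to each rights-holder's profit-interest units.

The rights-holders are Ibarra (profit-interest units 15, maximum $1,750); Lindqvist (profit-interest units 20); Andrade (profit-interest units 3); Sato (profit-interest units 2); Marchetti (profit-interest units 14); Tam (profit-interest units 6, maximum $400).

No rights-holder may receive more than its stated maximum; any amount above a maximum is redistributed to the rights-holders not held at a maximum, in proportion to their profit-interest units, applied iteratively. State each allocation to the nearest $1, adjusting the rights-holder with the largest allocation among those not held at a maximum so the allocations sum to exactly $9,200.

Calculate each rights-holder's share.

Profit-interest units total: 60.
Unconstrained shares: Ibarra 2,300.00; Lindqvist 3,066.67; Andrade 460.00; Sato 306.67; Marchetti 2,146.67; Tam 920.00.
Held at cap: Ibarra ($1,750), Tam ($400); balance $7,050 reallocated over remaining profit-interest units 39.
Remaining shares: Lindqvist 3,615.38 → $3,615; Andrade 542.31 → $542; Sato 361.54 → $362; Marchetti 2,530.77 → $2,531.

Ibarra: $1,750 · Lindqvist: $3,615 · Andrade: $542 · Sato: $362 · Marchetti: $2,531 · Tam: $400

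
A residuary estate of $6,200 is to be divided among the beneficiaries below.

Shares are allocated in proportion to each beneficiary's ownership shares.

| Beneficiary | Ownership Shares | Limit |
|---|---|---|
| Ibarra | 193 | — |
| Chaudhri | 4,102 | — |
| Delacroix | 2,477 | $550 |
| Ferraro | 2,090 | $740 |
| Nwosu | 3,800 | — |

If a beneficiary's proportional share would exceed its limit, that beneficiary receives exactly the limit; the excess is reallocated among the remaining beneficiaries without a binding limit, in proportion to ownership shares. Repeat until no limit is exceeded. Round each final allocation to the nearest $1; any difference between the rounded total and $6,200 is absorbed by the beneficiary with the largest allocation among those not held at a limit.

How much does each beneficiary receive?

Total ownership shares = 12,662.
Unconstrained shares: Ibarra 94.503; Chaudhri 2,008.56; Delacroix 1,212.87; Ferraro 1,023.38; Nwosu 1,860.69.
Held at cap: Delacroix ($550), Ferraro ($740); residual $4,910 reallocated over remaining ownership shares 8,095.
Shares after redistribution: Ibarra 117.06 → $117; Chaudhri 2,488.06 → $2,488; Nwosu 2,304.88 → $2,305.

Ibarra: $117; Chaudhri: $2,488; Delacroix: $550; Ferraro: $740; Nwosu: $2,305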